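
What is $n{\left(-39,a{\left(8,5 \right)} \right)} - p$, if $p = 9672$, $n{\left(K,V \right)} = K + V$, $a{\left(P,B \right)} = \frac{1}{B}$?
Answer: $- \frac{48554}{5} \approx -9710.8$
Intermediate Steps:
$n{\left(-39,a{\left(8,5 \right)} \right)} - p = \left(-39 + \frac{1}{5}\right) - 9672 = - \frac{194}{5} - 9672 = - \frac{48554}{5}$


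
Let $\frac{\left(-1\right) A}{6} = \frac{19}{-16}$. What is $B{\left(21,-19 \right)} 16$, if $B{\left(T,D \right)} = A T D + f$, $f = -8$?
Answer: $-45614$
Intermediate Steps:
$A = \frac{57}{8}$ ($A = - 6 \frac{19}{-16} = - 6 \cdot 19 \left(- \frac{1}{16}\right) = \left(-6\right) \left(- \frac{19}{16}\right) = \frac{57}{8} \approx 7.125$)
$B{\left(T,D \right)} = -8 + \frac{57 D T}{8}$ ($B{\left(T,D \right)} = \frac{57 T}{8} D - 8 = \frac{57 D T}{8} - 8 = -8 + \frac{57 D T}{8}$)
$B{\left(21,-19 \right)} 16 = \left(-8 + \frac{57}{8} \left(-19\right) 21\right) 16 = \left(-8 - \frac{22743}{8}\right) 16 = \left(- \frac{22807}{8}\right) 16 = -45614$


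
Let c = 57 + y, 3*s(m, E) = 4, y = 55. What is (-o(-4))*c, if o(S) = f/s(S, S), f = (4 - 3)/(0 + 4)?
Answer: -21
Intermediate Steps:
s(m, E) = 4/3 (s(m, E) = (1/3)*4 = 4/3)
f = 1/4 ≈ 0.25000
o(S) = 3/16 (o(S) = 1/(4*(4/3)) = (1/4)*(3/4) = 3/16)
c = 112 (c = 57 + 55 = 112)
(-o(-4))*c = -1*3/16*112 = -3/16*112 = -21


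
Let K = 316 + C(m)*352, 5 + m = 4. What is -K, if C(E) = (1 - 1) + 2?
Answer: -1020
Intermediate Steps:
m = -1 (m = -5 + 4 = -1)
C(E) = 2 (C(E) = 0 + 2 = 2)
K = 1020 (K = 316 + 2*352 = 316 + 704 = 1020)
-K = -1*1020 = -1020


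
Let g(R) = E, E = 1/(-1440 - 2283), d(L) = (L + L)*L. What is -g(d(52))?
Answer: 1/3723 ≈ 0.00026860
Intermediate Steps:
d(L) = 2*L² (d(L) = (2*L)*L = 2*L²)
E = -1/3723 (E = 1/(-3723) = -1/3723 ≈ -0.00026860)
g(R) = -1/3723
-g(d(52)) = -1*(-1/3723) = 1/3723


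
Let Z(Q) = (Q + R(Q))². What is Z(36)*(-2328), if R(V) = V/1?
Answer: -12068352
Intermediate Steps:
R(V) = V (R(V) = V*1 = V)
Z(Q) = 4*Q² (Z(Q) = (Q + Q)² = (2*Q)² = 4*Q²)
Z(36)*(-2328) = (4*36²)*(-2328) = (4*1296)*(-2328) = 5184*(-2328) = -12068352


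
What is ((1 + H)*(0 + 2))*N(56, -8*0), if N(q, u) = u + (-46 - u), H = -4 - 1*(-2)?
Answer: 92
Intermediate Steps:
H = -2 (H = -4 + 2 = -2)
N(q, u) = -46
((1 + H)*(0 + 2))*N(56, -8*0) = ((1 - 2)*(0 + 2))*(-46) = -1*2*(-46) = -2*(-46) = 92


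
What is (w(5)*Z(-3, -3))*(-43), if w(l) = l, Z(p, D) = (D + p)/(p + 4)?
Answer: 1290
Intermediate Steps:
Z(p, D) = (D + p)/(4 + p)
(w(5)*Z(-3, -3))*(-43) = (5*((-3 - 3)/(4 - 3)))*(-43) = (5*(-6/1))*(-43) = (5*(1*(-6)))*(-43) = (5*(-6))*(-43) = -30*(-43) = 1290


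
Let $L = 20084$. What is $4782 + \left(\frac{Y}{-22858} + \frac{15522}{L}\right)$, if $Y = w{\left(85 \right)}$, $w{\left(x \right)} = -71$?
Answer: $\frac{274459641518}{57385009} \approx 4782.8$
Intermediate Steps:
$Y = -71$
$4782 + \left(\frac{Y}{-22858} + \frac{15522}{L}\right) = 4782 + \left(- \frac{71}{-22858} + \frac{15522}{20084}\right) = 4782 + \left(\left(-71\right) \left(- \frac{1}{22858}\right) + 15522 \cdot \frac{1}{20084}\right) = 4782 + \left(\frac{71}{22858} + \frac{7761}{10042}\right) = 4782 + \frac{44528480}{57385009} = \frac{274459641518}{57385009}$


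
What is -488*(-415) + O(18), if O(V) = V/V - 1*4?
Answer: 202517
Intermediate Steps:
O(V) = -3 (O(V) = 1 - 4 = -3)
-488*(-415) + O(18) = -488*(-415) - 3 = 202520 - 3 = 202517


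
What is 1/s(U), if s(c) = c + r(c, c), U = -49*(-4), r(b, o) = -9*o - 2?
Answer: -1/1570 ≈ -0.00063694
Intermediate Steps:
r(b, o) = -2 - 9*o
U = 196
s(c) = -2 - 8*c (s(c) = c + (-2 - 9*c) = -2 - 8*c)
1/s(U) = 1/(-2 - 8*196) = 1/(-2 - 1568) = 1/(-1570) = -1/1570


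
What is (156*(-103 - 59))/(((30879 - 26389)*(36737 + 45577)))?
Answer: -702/10266385 ≈ -6.8379e-5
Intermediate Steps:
(156*(-103 - 59))/(((30879 - 26389)*(36737 + 45577))) = (156*(-162))/((4490*82314)) = -25272/369589860 = -25272*1/369589860 = -702/10266385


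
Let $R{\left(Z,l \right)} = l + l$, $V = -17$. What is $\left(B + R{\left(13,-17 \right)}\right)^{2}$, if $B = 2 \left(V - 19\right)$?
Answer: $11236$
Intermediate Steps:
$R{\left(Z,l \right)} = 2 l$
$B = -72$ ($B = 2 \left(-17 - 19\right) = 2 \left(-36\right) = -72$)
$\left(B + R{\left(13,-17 \right)}\right)^{2} = \left(-72 + 2 \left(-17\right)\right)^{2} = \left(-72 - 34\right)^{2} = \left(-106\right)^{2} = 11236$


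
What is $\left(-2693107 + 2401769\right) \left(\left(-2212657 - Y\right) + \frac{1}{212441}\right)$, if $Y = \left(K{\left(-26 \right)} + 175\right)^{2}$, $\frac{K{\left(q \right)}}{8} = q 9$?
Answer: $\frac{315183598542447690}{212441} \approx 1.4836 \cdot 10^{12}$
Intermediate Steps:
$K{\left(q \right)} = 72 q$ ($K{\left(q \right)} = 8 q 9 = 8 \cdot 9 q = 72 q$)
$Y = 2879809$ ($Y = \left(72 \left(-26\right) + 175\right)^{2} = \left(-1872 + 175\right)^{2} = \left(-1697\right)^{2} = 2879809$)
$\left(-2693107 + 2401769\right) \left(\left(-2212657 - Y\right) + \frac{1}{212441}\right) = \left(-2693107 + 2401769\right) \left(\left(-2212657 - 2879809\right) + \frac{1}{212441}\right) = - 291338 \left(\left(-2212657 - 2879809\right) + \frac{1}{212441}\right) = - 291338 \left(-5092466 + \frac{1}{212441}\right) = \left(-291338\right) \left(- \frac{1081848569505}{212441}\right) = \frac{315183598542447690}{212441}$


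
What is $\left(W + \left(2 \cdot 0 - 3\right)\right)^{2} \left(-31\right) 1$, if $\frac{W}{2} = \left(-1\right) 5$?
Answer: $-5239$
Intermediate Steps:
$W = -10$ ($W = 2 \left(\left(-1\right) 5\right) = 2 \left(-5\right) = -10$)
$\left(W + \left(2 \cdot 0 - 3\right)\right)^{2} \left(-31\right) 1 = \left(-10 + \left(2 \cdot 0 - 3\right)\right)^{2} \left(-31\right) 1 = \left(-10 + \left(0 - 3\right)\right)^{2} \left(-31\right) 1 = \left(-10 - 3\right)^{2} \left(-31\right) 1 = \left(-13\right)^{2} \left(-31\right) 1 = 169 \left(-31\right) 1 = \left(-5239\right) 1 = -5239$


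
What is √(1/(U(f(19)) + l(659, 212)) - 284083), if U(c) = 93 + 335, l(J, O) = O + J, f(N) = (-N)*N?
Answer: 2*I*√119840484246/1299 ≈ 532.99*I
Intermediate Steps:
f(N) = -N²
l(J, O) = J + O
U(c) = 428
√(1/(U(f(19)) + l(659, 212)) - 284083) = √(1/(428 + (659 + 212)) - 284083) = √(1/(428 + 871) - 284083) = √(1/1299 - 284083) = √(-369023816/1299) = 2*I*√119840484246/1299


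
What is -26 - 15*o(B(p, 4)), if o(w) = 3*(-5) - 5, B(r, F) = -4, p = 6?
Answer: 274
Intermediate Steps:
o(w) = -20 (o(w) = -15 - 5 = -20)
-26 - 15*o(B(p, 4)) = -26 - 15*(-20) = -26 + 300 = 274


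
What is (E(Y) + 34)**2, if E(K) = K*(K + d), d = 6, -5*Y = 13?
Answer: 395641/625 ≈ 633.03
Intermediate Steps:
Y = -13/5 (Y = -1/5*13 = -13/5 ≈ -2.6000)
E(K) = K*(6 + K) (E(K) = K*(K + 6) = K*(6 + K))
(E(Y) + 34)**2 = (-13*(6 - 13/5)/5 + 34)**2 = (-13/5*17/5 + 34)**2 = (-221/25 + 34)**2 = (629/25)**2 = 395641/625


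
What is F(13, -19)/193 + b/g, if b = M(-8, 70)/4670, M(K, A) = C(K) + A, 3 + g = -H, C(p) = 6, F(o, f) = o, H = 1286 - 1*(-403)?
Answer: 25676663/381254130 ≈ 0.067348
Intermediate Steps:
H = 1689 (H = 1286 + 403 = 1689)
g = -1692 (g = -3 - 1*1689 = -3 - 1689 = -1692)
M(K, A) = 6 + A
b = 38/2335 (b = (6 + 70)/4670 = 76*(1/4670) = 38/2335 ≈ 0.016274)
F(13, -19)/193 + b/g = 13/193 + (38/2335)/(-1692) = 13*(1/193) + (38/2335)*(-1/1692) = 13/193 - 19/1975410 = 25676663/381254130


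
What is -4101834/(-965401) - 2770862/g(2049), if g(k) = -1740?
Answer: 1341065068411/839898870 ≈ 1596.7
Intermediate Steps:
-4101834/(-965401) - 2770862/g(2049) = -4101834/(-965401) - 2770862/(-1740) = -4101834*(-1/965401) - 2770862*(-1/1740) = 4101834/965401 + 1385431/870 = 1341065068411/839898870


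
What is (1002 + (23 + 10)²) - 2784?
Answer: -693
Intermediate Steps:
(1002 + (23 + 10)²) - 2784 = (1002 + 33²) - 2784 = (1002 + 1089) - 2784 = 2091 - 2784 = -693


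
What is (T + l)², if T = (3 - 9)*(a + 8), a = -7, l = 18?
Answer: 144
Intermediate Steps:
T = -6 (T = (3 - 9)*(-7 + 8) = -6*1 = -6)
(T + l)² = (-6 + 18)² = 12² = 144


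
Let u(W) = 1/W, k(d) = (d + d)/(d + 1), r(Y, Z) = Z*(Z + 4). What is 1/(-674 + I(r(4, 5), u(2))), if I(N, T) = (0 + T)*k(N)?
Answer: -46/30959 ≈ -0.0014858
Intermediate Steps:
r(Y, Z) = Z*(4 + Z)
k(d) = 2*d/(1 + d) (k(d) = (2*d)/(1 + d) = 2*d/(1 + d))
I(N, T) = 2*N*T/(1 + N) (I(N, T) = (0 + T)*(2*N/(1 + N)) = T*(2*N/(1 + N)) = 2*N*T/(1 + N))
1/(-674 + I(r(4, 5), u(2))) = 1/(-674 + 2*(5*(4 + 5))/(2*(1 + 5*(4 + 5)))) = 1/(-674 + 2*(5*9)*(1/2)/(1 + 5*9)) = 1/(-674 + 2*45*(1/2)/(1 + 45)) = 1/(-674 + 2*45*(1/2)/46) = 1/(-674 + 2*45*(1/2)*(1/46)) = 1/(-674 + 45/46) = 1/(-30959/46) = -46/30959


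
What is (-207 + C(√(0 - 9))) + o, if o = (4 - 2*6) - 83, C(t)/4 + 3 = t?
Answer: -310 + 12*I ≈ -310.0 + 12.0*I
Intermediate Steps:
C(t) = -12 + 4*t
o = -91 (o = (4 - 12) - 83 = -8 - 83 = -91)
(-207 + C(√(0 - 9))) + o = (-207 + (-12 + 4*√(0 - 9))) - 91 = (-207 + (-12 + 4*√(-9))) - 91 = (-207 + (-12 + 4*(3*I))) - 91 = (-207 + (-12 + 12*I)) - 91 = (-219 + 12*I) - 91 = -310 + 12*I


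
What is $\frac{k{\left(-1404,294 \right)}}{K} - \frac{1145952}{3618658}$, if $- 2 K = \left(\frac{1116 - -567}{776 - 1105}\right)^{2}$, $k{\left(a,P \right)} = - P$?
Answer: $\frac{37844358997556}{1708301496627} \approx 22.153$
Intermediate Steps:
$K = - \frac{2832489}{216482}$ ($K = - \frac{\left(\frac{1116 - -567}{776 - 1105}\right)^{2}}{2} = - \frac{\left(\frac{1116 + 567}{-329}\right)^{2}}{2} = - \frac{\left(1683 \left(- \frac{1}{329}\right)\right)^{2}}{2} = - \frac{\left(- \frac{1683}{329}\right)^{2}}{2} = \left(- \frac{1}{2}\right) \frac{2832489}{108241} = - \frac{2832489}{216482} \approx -13.084$)
$\frac{k{\left(-1404,294 \right)}}{K} - \frac{1145952}{3618658} = \frac{\left(-1\right) 294}{- \frac{2832489}{216482}} - \frac{1145952}{3618658} = \left(-294\right) \left(- \frac{216482}{2832489}\right) - \frac{572976}{1809329} = \frac{21215236}{944163} - \frac{572976}{1809329} = \frac{37844358997556}{1708301496627}$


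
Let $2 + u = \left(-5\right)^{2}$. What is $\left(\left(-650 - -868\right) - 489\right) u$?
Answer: $-6233$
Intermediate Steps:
$u = 23$ ($u = -2 + \left(-5\right)^{2} = -2 + 25 = 23$)
$\left(\left(-650 - -868\right) - 489\right) u = \left(\left(-650 - -868\right) - 489\right) 23 = \left(\left(-650 + 868\right) - 489\right) 23 = \left(218 - 489\right) 23 = \left(-271\right) 23 = -6233$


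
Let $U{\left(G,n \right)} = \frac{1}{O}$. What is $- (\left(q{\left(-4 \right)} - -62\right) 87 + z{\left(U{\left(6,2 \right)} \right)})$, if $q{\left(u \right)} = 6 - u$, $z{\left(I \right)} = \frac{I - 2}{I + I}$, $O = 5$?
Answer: $- \frac{12519}{2} \approx -6259.5$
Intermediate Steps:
$U{\left(G,n \right)} = \frac{1}{5}$
$z{\left(I \right)} = \frac{-2 + I}{2 I}$
$- (\left(q{\left(-4 \right)} - -62\right) 87 + z{\left(U{\left(6,2 \right)} \right)}) = - (\left(\left(6 - -4\right) - -62\right) 87 + \frac{\frac{1}{\frac{1}{5}} \left(-2 + \frac{1}{5}\right)}{2}) = - (\left(\left(6 + 4\right) + 62\right) 87 + \frac{1}{2} \cdot 5 \left(- \frac{9}{5}\right)) = - (\left(10 + 62\right) 87 - \frac{9}{2}) = - (72 \cdot 87 - \frac{9}{2}) = - (6264 - \frac{9}{2}) = \left(-1\right) \frac{12519}{2} = - \frac{12519}{2}$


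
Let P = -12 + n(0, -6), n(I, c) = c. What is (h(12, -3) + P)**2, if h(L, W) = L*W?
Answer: 2916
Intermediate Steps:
P = -18 (P = -12 - 6 = -18)
(h(12, -3) + P)**2 = (12*(-3) - 18)**2 = (-36 - 18)**2 = (-54)**2 = 2916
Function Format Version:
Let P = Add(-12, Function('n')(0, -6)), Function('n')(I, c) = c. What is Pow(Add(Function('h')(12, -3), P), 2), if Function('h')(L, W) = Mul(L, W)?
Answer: 2916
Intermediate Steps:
P = -18 (P = Add(-12, -6) = -18)
Pow(Add(Function('h')(12, -3), P), 2) = Pow(Add(Mul(12, -3), -18), 2) = Pow(Add(-36, -18), 2) = Pow(-54, 2) = 2916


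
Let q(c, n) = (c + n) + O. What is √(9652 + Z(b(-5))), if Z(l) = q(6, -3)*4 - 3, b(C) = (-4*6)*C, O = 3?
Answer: √9673 ≈ 98.351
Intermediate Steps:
q(c, n) = 3 + c + n (q(c, n) = (c + n) + 3 = 3 + c + n)
b(C) = -24*C
Z(l) = 21 (Z(l) = (3 + 6 - 3)*4 - 3 = 6*4 - 3 = 24 - 3 = 21)
√(9652 + Z(b(-5))) = √(9652 + 21) = √9673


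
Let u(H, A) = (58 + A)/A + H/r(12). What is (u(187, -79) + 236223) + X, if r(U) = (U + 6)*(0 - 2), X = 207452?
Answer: 1261797683/2844 ≈ 4.4367e+5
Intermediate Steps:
r(U) = -12 - 2*U (r(U) = (6 + U)*(-2) = -12 - 2*U)
u(H, A) = -H/36 + (58 + A)/A (u(H, A) = (58 + A)/A + H/(-12 - 2*12) = (58 + A)/A + H/(-12 - 24) = (58 + A)/A + H/(-36) = (58 + A)/A + H*(-1/36) = (58 + A)/A - H/36 = -H/36 + (58 + A)/A)
(u(187, -79) + 236223) + X = ((1 + 58/(-79) - 1/36*187) + 236223) + 207452 = ((1 + 58*(-1/79) - 187/36) + 236223) + 207452 = ((1 - 58/79 - 187/36) + 236223) + 207452 = (-14017/2844 + 236223) + 207452 = 671804195/2844 + 207452 = 1261797683/2844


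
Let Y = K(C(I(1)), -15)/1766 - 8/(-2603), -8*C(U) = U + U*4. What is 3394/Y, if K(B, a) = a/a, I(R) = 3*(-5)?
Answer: 15601871812/16731 ≈ 9.3251e+5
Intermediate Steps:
I(R) = -15
C(U) = -5*U/8 (C(U) = -(U + U*4)/8 = -(U + 4*U)/8 = -5*U/8)
K(B, a) = 1
Y = 16731/4596898 (Y = 1/1766 - 8/(-2603) = 1*(1/1766) - 8*(-1/2603) = 1/1766 + 8/2603 = 16731/4596898 ≈ 0.0036396)
3394/Y = 3394/(16731/4596898) = 3394*(4596898/16731) = 15601871812/16731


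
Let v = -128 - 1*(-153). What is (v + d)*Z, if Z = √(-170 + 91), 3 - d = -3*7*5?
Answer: 133*I*√79 ≈ 1182.1*I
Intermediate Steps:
d = 108 (d = 3 - (-3*7)*5 = 3 - (-21)*5 = 3 - 1*(-105) = 3 + 105 = 108)
v = 25 (v = -128 + 153 = 25)
Z = I*√79 (Z = √(-79) = I*√79 ≈ 8.8882*I)
(v + d)*Z = (25 + 108)*(I*√79) = 133*(I*√79) = 133*I*√79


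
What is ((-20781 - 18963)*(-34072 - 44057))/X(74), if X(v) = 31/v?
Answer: 229781764224/31 ≈ 7.4123e+9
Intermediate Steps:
((-20781 - 18963)*(-34072 - 44057))/X(74) = ((-20781 - 18963)*(-34072 - 44057))/((31/74)) = (-39744*(-78129))/((31*(1/74))) = 3105158976/(31/74) = 3105158976*(74/31) = 229781764224/31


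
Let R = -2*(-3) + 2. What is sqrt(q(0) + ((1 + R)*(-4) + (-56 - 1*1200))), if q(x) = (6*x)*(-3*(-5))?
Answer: 2*I*sqrt(323) ≈ 35.944*I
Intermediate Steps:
R = 8 (R = 6 + 2 = 8)
q(x) = 90*x (q(x) = (6*x)*15 = 90*x)
sqrt(q(0) + ((1 + R)*(-4) + (-56 - 1*1200))) = sqrt(90*0 + ((1 + 8)*(-4) + (-56 - 1*1200))) = sqrt(0 + (9*(-4) + (-56 - 1200))) = sqrt(0 + (-36 - 1256)) = sqrt(0 - 1292) = sqrt(-1292) = 2*I*sqrt(323)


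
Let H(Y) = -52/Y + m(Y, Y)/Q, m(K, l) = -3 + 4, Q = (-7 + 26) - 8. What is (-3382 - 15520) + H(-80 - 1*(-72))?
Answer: -415699/22 ≈ -18895.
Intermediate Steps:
Q = 11 (Q = 19 - 8 = 11)
m(K, l) = 1
H(Y) = 1/11 - 52/Y (H(Y) = -52/Y + 1/11 = 1/11 - 52/Y)
(-3382 - 15520) + H(-80 - 1*(-72)) = (-3382 - 15520) + (-572 + (-80 - 1*(-72)))/(11*(-80 - 1*(-72))) = -18902 + (-572 + (-80 + 72))/(11*(-80 + 72)) = -18902 + (1/11)*(-572 - 8)/(-8) = -18902 + (1/11)*(-1/8)*(-580) = -18902 + 145/22 = -415699/22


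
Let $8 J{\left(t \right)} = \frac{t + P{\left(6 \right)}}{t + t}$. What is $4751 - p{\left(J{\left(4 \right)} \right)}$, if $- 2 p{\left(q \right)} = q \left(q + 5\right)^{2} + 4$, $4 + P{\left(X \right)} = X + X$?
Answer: $\frac{38957243}{8192} \approx 4755.5$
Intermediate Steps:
$P{\left(X \right)} = -4 + 2 X$ ($P{\left(X \right)} = -4 + \left(X + X\right) = -4 + 2 X$)
$J{\left(t \right)} = \frac{8 + t}{16 t}$ ($J{\left(t \right)} = \frac{\left(t + \left(-4 + 2 \cdot 6\right)\right) \frac{1}{t + t}}{8} = \frac{\left(t + \left(-4 + 12\right)\right) \frac{1}{2 t}}{8} = \frac{\left(t + 8\right) \frac{1}{2 t}}{8} = \frac{\left(8 + t\right) \frac{1}{2 t}}{8} = \frac{\frac{1}{2} \frac{1}{t} \left(8 + t\right)}{8} = \frac{8 + t}{16 t}$)
$p{\left(q \right)} = -2 - \frac{q \left(5 + q\right)^{2}}{2}$ ($p{\left(q \right)} = - \frac{q \left(q + 5\right)^{2} + 4}{2} = - \frac{q \left(5 + q\right)^{2} + 4}{2} = - \frac{4 + q \left(5 + q\right)^{2}}{2} = -2 - \frac{q \left(5 + q\right)^{2}}{2}$)
$4751 - p{\left(J{\left(4 \right)} \right)} = 4751 - \left(-2 - \frac{\frac{8 + 4}{16 \cdot 4} \left(5 + \frac{8 + 4}{16 \cdot 4}\right)^{2}}{2}\right) = 4751 - \left(-2 - \frac{\frac{1}{16} \cdot \frac{1}{4} \cdot 12 \left(5 + \frac{1}{16} \cdot \frac{1}{4} \cdot 12\right)^{2}}{2}\right) = 4751 - \left(-2 - \frac{3 \left(5 + \frac{3}{16}\right)^{2}}{32}\right) = 4751 - \left(-2 - \frac{3 \left(\frac{83}{16}\right)^{2}}{32}\right) = 4751 - \left(-2 - \frac{3}{32} \cdot \frac{6889}{256}\right) = 4751 - \left(-2 - \frac{20667}{8192}\right) = 4751 - - \frac{37051}{8192} = 4751 + \frac{37051}{8192} = \frac{38957243}{8192}$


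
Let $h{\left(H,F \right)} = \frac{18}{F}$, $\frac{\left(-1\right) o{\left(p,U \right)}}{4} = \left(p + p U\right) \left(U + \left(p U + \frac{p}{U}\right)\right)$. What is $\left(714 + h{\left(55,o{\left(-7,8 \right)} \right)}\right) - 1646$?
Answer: $- \frac{2550888}{2737} \approx -932.0$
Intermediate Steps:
$o{\left(p,U \right)} = - 4 \left(p + U p\right) \left(U + U p + \frac{p}{U}\right)$ ($o{\left(p,U \right)} = - 4 \left(p + p U\right) \left(U + \left(p U + \frac{p}{U}\right)\right) = - 4 \left(p + U p\right) \left(U + \left(U p + \frac{p}{U}\right)\right) = - 4 \left(p + U p\right) \left(U + U p + \frac{p}{U}\right)$)
$\left(714 + h{\left(55,o{\left(-7,8 \right)} \right)}\right) - 1646 = \left(714 + \frac{18}{\left(-4\right) \left(-7\right) \frac{1}{8} \left(-7 + 8 \left(8 - 7 + 8^{2} + 8 \left(-7\right) - 7 \cdot 8^{2}\right)\right)}\right) - 1646 = \left(714 + \frac{18}{\left(-4\right) \left(-7\right) \frac{1}{8} \left(-7 + 8 \left(8 - 7 + 64 - 56 - 448\right)\right)}\right) - 1646 = \left(714 + \frac{18}{\left(-4\right) \left(-7\right) \frac{1}{8} \left(-7 + 8 \left(-439\right)\right)}\right) - 1646 = \left(714 + \frac{18}{\left(-4\right) \left(-7\right) \frac{1}{8} \left(-7 - 3512\right)}\right) - 1646 = \left(714 + \frac{18}{\left(-4\right) \left(-7\right) \frac{1}{8} \left(-3519\right)}\right) - 1646 = \left(714 + \frac{18}{- \frac{24633}{2}}\right) - 1646 = \left(714 + 18 \left(- \frac{2}{24633}\right)\right) - 1646 = \left(714 - \frac{4}{2737}\right) - 1646 = \frac{1954214}{2737} - 1646 = - \frac{2550888}{2737}$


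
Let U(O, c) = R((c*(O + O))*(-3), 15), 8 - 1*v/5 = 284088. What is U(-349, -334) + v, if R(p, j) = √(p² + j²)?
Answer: -1420400 + 3*√54350529449 ≈ -7.2100e+5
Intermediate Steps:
v = -1420400 (v = 40 - 5*284088 = 40 - 1420440 = -1420400)
R(p, j) = √(j² + p²)
U(O, c) = √(225 + 36*O²*c²) (U(O, c) = √(15² + ((c*(O + O))*(-3))²) = √(225 + ((c*(2*O))*(-3))²) = √(225 + ((2*O*c)*(-3))²) = √(225 + (-6*O*c)²) = √(225 + 36*O²*c²))
U(-349, -334) + v = 3*√(25 + 4*(-349)²*(-334)²) - 1420400 = 3*√(25 + 4*121801*111556) - 1420400 = 3*√(25 + 54350529424) - 1420400 = 3*√54350529449 - 1420400 = -1420400 + 3*√54350529449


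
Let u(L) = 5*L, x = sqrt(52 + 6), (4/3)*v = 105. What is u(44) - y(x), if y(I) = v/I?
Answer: 220 - 315*sqrt(58)/232 ≈ 209.66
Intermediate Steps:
v = 315/4 (v = (3/4)*105 = 315/4 ≈ 78.750)
x = sqrt(58) ≈ 7.6158
y(I) = 315/(4*I)
u(44) - y(x) = 5*44 - 315/(4*(sqrt(58))) = 220 - 315*sqrt(58)/58/4 = 220 - 315*sqrt(58)/232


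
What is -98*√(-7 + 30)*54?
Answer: -5292*√23 ≈ -25380.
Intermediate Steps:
-98*√(-7 + 30)*54 = -98*√23*54 = -5292*√23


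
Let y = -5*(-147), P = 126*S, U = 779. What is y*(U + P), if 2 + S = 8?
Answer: 1128225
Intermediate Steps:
S = 6 (S = -2 + 8 = 6)
P = 756 (P = 126*6 = 756)
y = 735
y*(U + P) = 735*(779 + 756) = 735*1535 = 1128225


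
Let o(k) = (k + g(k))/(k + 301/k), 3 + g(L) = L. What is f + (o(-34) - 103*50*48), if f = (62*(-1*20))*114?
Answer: -566129506/1457 ≈ -3.8856e+5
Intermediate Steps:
g(L) = -3 + L
f = -141360 (f = (62*(-20))*114 = -1240*114 = -141360)
o(k) = (-3 + 2*k)/(k + 301/k) (o(k) = (k + (-3 + k))/(k + 301/k) = (-3 + 2*k)/(k + 301/k))
f + (o(-34) - 103*50*48) = -141360 + (-34*(-3 + 2*(-34))/(301 + (-34)**2) - 103*50*48) = -141360 + (-34*(-3 - 68)/(301 + 1156) - 5150*48) = -141360 + (-34*(-71)/1457 - 247200) = -141360 + (-34*1/1457*(-71) - 247200) = -141360 + (2414/1457 - 247200) = -141360 - 360167986/1457 = -566129506/1457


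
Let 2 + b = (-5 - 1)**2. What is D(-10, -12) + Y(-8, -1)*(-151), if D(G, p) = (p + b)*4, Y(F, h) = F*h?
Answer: -1120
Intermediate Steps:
b = 34 (b = -2 + (-5 - 1)**2 = -2 + (-6)**2 = -2 + 36 = 34)
D(G, p) = 136 + 4*p (D(G, p) = (p + 34)*4 = (34 + p)*4 = 136 + 4*p)
D(-10, -12) + Y(-8, -1)*(-151) = (136 + 4*(-12)) - 8*(-1)*(-151) = (136 - 48) + 8*(-151) = 88 - 1208 = -1120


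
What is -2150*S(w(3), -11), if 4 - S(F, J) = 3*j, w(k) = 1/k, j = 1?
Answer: -2150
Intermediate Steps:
w(k) = 1/k
S(F, J) = 1 (S(F, J) = 4 - 3 = 1)
-2150*S(w(3), -11) = -2150*1 = -2150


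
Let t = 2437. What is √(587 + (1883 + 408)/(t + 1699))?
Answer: √2512747182/2068 ≈ 24.240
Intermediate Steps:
√(587 + (1883 + 408)/(t + 1699)) = √(587 + (1883 + 408)/(2437 + 1699)) = √(587 + 2291/4136) = √(2430123/4136) = √2512747182/2068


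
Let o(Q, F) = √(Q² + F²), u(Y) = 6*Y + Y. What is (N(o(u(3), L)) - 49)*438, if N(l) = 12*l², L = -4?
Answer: 2380530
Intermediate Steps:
u(Y) = 7*Y
o(Q, F) = √(F² + Q²)
(N(o(u(3), L)) - 49)*438 = (12*(√((-4)² + (7*3)²))² - 49)*438 = (12*(√(16 + 21²))² - 49)*438 = (12*(√(16 + 441))² - 49)*438 = (12*(√457)² - 49)*438 = (12*457 - 49)*438 = (5484 - 49)*438 = 5435*438 = 2380530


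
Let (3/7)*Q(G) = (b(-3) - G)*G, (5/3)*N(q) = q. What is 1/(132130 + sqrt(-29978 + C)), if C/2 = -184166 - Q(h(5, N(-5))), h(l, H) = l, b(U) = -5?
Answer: 39639/5237620493 - I*sqrt(3582690)/52376204930 ≈ 7.5681e-6 - 3.6139e-8*I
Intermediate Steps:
N(q) = 3*q/5
Q(G) = 7*G*(-5 - G)/3 (Q(G) = 7*((-5 - G)*G)/3 = 7*(G*(-5 - G))/3 = 7*G*(-5 - G)/3)
C = -1104296/3 (C = 2*(-184166 - (-7)*5*(5 + 5)/3) = 2*(-184166 - (-7)*5*10/3) = 2*(-184166 - 1*(-350/3)) = 2*(-184166 + 350/3) = 2*(-552148/3) = -1104296/3 ≈ -3.6810e+5)
1/(132130 + sqrt(-29978 + C)) = 1/(132130 + sqrt(-29978 - 1104296/3)) = 1/(132130 + sqrt(-1194230/3)) = 1/(132130 + I*sqrt(3582690)/3)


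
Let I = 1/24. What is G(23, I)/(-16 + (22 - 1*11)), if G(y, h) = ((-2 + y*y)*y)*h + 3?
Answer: -12193/120 ≈ -101.61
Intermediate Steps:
I = 1/24 ≈ 0.041667
G(y, h) = 3 + h*y*(-2 + y**2) (G(y, h) = ((-2 + y**2)*y)*h + 3 = (y*(-2 + y**2))*h + 3 = h*y*(-2 + y**2) + 3 = 3 + h*y*(-2 + y**2))
G(23, I)/(-16 + (22 - 1*11)) = (3 + (1/24)*23**3 - 2*1/24*23)/(-16 + (22 - 1*11)) = (3 + (1/24)*12167 - 23/12)/(-16 + (22 - 11)) = (3 + 12167/24 - 23/12)/(-16 + 11) = (12193/24)/(-5) = (12193/24)*(-1/5) = -12193/120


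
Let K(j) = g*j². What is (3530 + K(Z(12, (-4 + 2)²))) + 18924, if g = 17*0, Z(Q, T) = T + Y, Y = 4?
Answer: 22454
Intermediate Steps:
Z(Q, T) = 4 + T (Z(Q, T) = T + 4 = 4 + T)
g = 0
K(j) = 0 (K(j) = 0*j² = 0)
(3530 + K(Z(12, (-4 + 2)²))) + 18924 = (3530 + 0) + 18924 = 3530 + 18924 = 22454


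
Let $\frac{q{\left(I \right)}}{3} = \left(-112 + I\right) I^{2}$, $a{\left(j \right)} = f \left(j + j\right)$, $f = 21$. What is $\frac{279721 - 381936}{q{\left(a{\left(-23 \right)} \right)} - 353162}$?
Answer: $\frac{102215}{3018179666} \approx 3.3866 \cdot 10^{-5}$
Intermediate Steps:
$a{\left(j \right)} = 42 j$ ($a{\left(j \right)} = 21 \left(j + j\right) = 21 \cdot 2 j = 42 j$)
$q{\left(I \right)} = 3 I^{2} \left(-112 + I\right)$ ($q{\left(I \right)} = 3 \left(-112 + I\right) I^{2} = 3 I^{2} \left(-112 + I\right)$)
$\frac{279721 - 381936}{q{\left(a{\left(-23 \right)} \right)} - 353162} = \frac{279721 - 381936}{3 \left(42 \left(-23\right)\right)^{2} \left(-112 + 42 \left(-23\right)\right) - 353162} = \frac{279721 - 381936}{3 \left(-966\right)^{2} \left(-112 - 966\right) - 353162} = \frac{279721 - 381936}{3 \cdot 933156 \left(-1078\right) - 353162} = - \frac{102215}{-3017826504 - 353162} = - \frac{102215}{-3018179666} = \left(-102215\right) \left(- \frac{1}{3018179666}\right) = \frac{102215}{3018179666}$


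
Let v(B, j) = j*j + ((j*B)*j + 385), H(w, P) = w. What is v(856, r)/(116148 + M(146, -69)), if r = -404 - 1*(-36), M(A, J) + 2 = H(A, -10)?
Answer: 38686251/38764 ≈ 997.99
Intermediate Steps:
M(A, J) = -2 + A
r = -368 (r = -404 + 36 = -368)
v(B, j) = 385 + j² + B*j² (v(B, j) = j² + ((B*j)*j + 385) = j² + (B*j² + 385) = j² + (385 + B*j²) = 385 + j² + B*j²)
v(856, r)/(116148 + M(146, -69)) = (385 + (-368)² + 856*(-368)²)/(116148 + (-2 + 146)) = (385 + 135424 + 856*135424)/(116148 + 144) = (385 + 135424 + 115922944)/116292 = 116058753*(1/116292) = 38686251/38764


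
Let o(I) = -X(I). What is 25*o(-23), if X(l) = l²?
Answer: -13225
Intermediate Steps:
o(I) = -I²
25*o(-23) = 25*(-1*(-23)²) = 25*(-1*529) = 25*(-529) = -13225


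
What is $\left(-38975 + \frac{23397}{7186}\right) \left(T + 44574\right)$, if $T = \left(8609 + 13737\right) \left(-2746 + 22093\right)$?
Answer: $- \frac{60543184381461054}{3593} \approx -1.685 \cdot 10^{13}$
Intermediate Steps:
$T = 432328062$ ($T = 22346 \cdot 19347 = 432328062$)
$\left(-38975 + \frac{23397}{7186}\right) \left(T + 44574\right) = \left(-38975 + \frac{23397}{7186}\right) \left(432328062 + 44574\right) = \left(-38975 + 23397 \cdot \frac{1}{7186}\right) 432372636 = \left(-38975 + \frac{23397}{7186}\right) 432372636 = \left(- \frac{280050953}{7186}\right) 432372636 = - \frac{60543184381461054}{3593}$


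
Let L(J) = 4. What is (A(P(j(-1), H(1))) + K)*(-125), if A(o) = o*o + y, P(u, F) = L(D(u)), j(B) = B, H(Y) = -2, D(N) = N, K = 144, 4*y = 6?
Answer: -40375/2 ≈ -20188.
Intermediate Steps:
y = 3/2 (y = (1/4)*6 = 3/2 ≈ 1.5000)
P(u, F) = 4
A(o) = 3/2 + o**2 (A(o) = o*o + 3/2 = o**2 + 3/2 = 3/2 + o**2)
(A(P(j(-1), H(1))) + K)*(-125) = ((3/2 + 4**2) + 144)*(-125) = ((3/2 + 16) + 144)*(-125) = (35/2 + 144)*(-125) = (323/2)*(-125) = -40375/2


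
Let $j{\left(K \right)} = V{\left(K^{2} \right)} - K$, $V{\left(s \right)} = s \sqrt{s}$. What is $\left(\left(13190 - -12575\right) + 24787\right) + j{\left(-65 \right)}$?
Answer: $325242$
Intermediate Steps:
$V{\left(s \right)} = s^{\frac{3}{2}}$
$j{\left(K \right)} = \left(K^{2}\right)^{\frac{3}{2}} - K$
$\left(\left(13190 - -12575\right) + 24787\right) + j{\left(-65 \right)} = \left(\left(13190 - -12575\right) + 24787\right) - \left(-65 - \left(\left(-65\right)^{2}\right)^{\frac{3}{2}}\right) = \left(\left(13190 + 12575\right) + 24787\right) + \left(4225^{\frac{3}{2}} + 65\right) = \left(25765 + 24787\right) + \left(274625 + 65\right) = 50552 + 274690 = 325242$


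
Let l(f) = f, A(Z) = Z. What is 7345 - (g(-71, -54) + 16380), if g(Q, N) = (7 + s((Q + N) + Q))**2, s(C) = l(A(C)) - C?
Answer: -9084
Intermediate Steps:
s(C) = 0 (s(C) = C - C = 0)
g(Q, N) = 49 (g(Q, N) = (7 + 0)**2 = 7**2 = 49)
7345 - (g(-71, -54) + 16380) = 7345 - (49 + 16380) = 7345 - 1*16429 = 7345 - 16429 = -9084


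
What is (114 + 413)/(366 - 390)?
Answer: -527/24 ≈ -21.958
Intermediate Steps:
(114 + 413)/(366 - 390) = 527/(-24) = 527*(-1/24) = -527/24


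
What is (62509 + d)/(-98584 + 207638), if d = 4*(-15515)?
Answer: 449/109054 ≈ 0.0041172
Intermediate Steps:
d = -62060
(62509 + d)/(-98584 + 207638) = (62509 - 62060)/(-98584 + 207638) = 449/109054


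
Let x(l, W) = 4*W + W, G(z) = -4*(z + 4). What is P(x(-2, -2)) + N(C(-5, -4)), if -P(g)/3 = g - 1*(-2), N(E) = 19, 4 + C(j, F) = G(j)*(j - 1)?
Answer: 43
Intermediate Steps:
G(z) = -16 - 4*z (G(z) = -4*(4 + z) = -16 - 4*z)
C(j, F) = -4 + (-1 + j)*(-16 - 4*j) (C(j, F) = -4 + (-16 - 4*j)*(j - 1) = -4 + (-16 - 4*j)*(-1 + j) = -4 + (-1 + j)*(-16 - 4*j))
x(l, W) = 5*W
P(g) = -6 - 3*g (P(g) = -3*(g - 1*(-2)) = -3*(g + 2) = -3*(2 + g) = -6 - 3*g)
P(x(-2, -2)) + N(C(-5, -4)) = (-6 - 15*(-2)) + 19 = (-6 - 3*(-10)) + 19 = (-6 + 30) + 19 = 24 + 19 = 43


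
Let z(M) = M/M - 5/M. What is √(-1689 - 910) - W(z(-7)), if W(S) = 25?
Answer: -25 + I*√2599 ≈ -25.0 + 50.98*I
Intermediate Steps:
z(M) = 1 - 5/M
√(-1689 - 910) - W(z(-7)) = √(-1689 - 910) - 1*25 = √(-2599) - 25 = I*√2599 - 25 = -25 + I*√2599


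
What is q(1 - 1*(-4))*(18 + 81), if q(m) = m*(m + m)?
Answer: 4950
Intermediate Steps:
q(m) = 2*m**2 (q(m) = m*(2*m) = 2*m**2)
q(1 - 1*(-4))*(18 + 81) = (2*(1 - 1*(-4))**2)*(18 + 81) = (2*(1 + 4)**2)*99 = (2*5**2)*99 = (2*25)*99 = 50*99 = 4950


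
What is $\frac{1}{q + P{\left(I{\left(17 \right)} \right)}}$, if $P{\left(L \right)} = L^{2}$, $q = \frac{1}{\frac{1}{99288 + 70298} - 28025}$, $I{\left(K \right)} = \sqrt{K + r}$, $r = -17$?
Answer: $- \frac{4752647649}{169586} \approx -28025.0$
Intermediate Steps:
$I{\left(K \right)} = \sqrt{-17 + K}$ ($I{\left(K \right)} = \sqrt{K - 17} = \sqrt{-17 + K}$)
$q = - \frac{169586}{4752647649}$ ($q = \frac{1}{\frac{1}{169586} - 28025} = \frac{1}{- \frac{4752647649}{169586}} = - \frac{169586}{4752647649} \approx -3.5682 \cdot 10^{-5}$)
$\frac{1}{q + P{\left(I{\left(17 \right)} \right)}} = \frac{1}{- \frac{169586}{4752647649} + \left(\sqrt{-17 + 17}\right)^{2}} = \frac{1}{- \frac{169586}{4752647649} + \left(\sqrt{0}\right)^{2}} = \frac{1}{- \frac{169586}{4752647649} + 0^{2}} = \frac{1}{- \frac{169586}{4752647649} + 0} = \frac{1}{- \frac{169586}{4752647649}} = - \frac{4752647649}{169586}$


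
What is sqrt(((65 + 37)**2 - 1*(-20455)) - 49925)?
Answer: I*sqrt(19066) ≈ 138.08*I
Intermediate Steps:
sqrt(((65 + 37)**2 - 1*(-20455)) - 49925) = sqrt((102**2 + 20455) - 49925) = sqrt((10404 + 20455) - 49925) = sqrt(30859 - 49925) = sqrt(-19066) = I*sqrt(19066)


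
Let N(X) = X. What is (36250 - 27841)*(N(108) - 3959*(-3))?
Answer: 100781865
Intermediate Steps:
(36250 - 27841)*(N(108) - 3959*(-3)) = (36250 - 27841)*(108 - 3959*(-3)) = 8409*(108 + 11877) = 8409*11985 = 100781865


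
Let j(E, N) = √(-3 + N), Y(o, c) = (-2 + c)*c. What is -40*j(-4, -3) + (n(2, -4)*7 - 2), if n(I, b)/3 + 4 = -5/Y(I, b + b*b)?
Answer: -695/8 - 40*I*√6 ≈ -86.875 - 97.98*I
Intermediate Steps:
Y(o, c) = c*(-2 + c)
n(I, b) = -12 - 15/((b + b²)*(-2 + b + b²)) (n(I, b) = -12 + 3*(-5*1/((-2 + (b + b*b))*(b + b*b))) = -12 + 3*(-5*1/((-2 + (b + b²))*(b + b²))) = -12 + 3*(-5*1/((b + b²)*(-2 + b + b²))) = -12 + 3*(-5/((b + b²)*(-2 + b + b²))) = -12 - 15/((b + b²)*(-2 + b + b²)))
-40*j(-4, -3) + (n(2, -4)*7 - 2) = -40*√(-3 - 3) + ((-12 - 15/((-4 + (-4)²)*(-2 - 4 + (-4)²)))*7 - 2) = -40*I*√6 + ((-12 - 15/((-4 + 16)*(-2 - 4 + 16)))*7 - 2) = -40*I*√6 + ((-12 - 15/(12*10))*7 - 2) = -40*I*√6 + ((-12 - 15*1/12*⅒)*7 - 2) = -40*I*√6 + ((-12 - ⅛)*7 - 2) = -40*I*√6 + (-97/8*7 - 2) = -40*I*√6 + (-679/8 - 2) = -40*I*√6 - 695/8 = -695/8 - 40*I*√6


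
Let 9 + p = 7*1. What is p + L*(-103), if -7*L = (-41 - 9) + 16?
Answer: -3516/7 ≈ -502.29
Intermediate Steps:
p = -2 (p = -9 + 7*1 = -9 + 7 = -2)
L = 34/7 (L = -((-41 - 9) + 16)/7 = -(-50 + 16)/7 = -⅐*(-34) = 34/7 ≈ 4.8571)
p + L*(-103) = -2 + (34/7)*(-103) = -2 - 3502/7 = -3516/7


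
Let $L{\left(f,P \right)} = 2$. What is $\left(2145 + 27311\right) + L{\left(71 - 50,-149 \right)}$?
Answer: $29458$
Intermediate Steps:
$\left(2145 + 27311\right) + L{\left(71 - 50,-149 \right)} = \left(2145 + 27311\right) + 2 = 29456 + 2 = 29458$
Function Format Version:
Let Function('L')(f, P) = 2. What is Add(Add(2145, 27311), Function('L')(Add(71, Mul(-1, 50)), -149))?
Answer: 29458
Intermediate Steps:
Add(Add(2145, 27311), Function('L')(Add(71, Mul(-1, 50)), -149)) = Add(Add(2145, 27311), 2) = Add(29456, 2) = 29458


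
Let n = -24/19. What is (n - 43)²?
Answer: 707281/361 ≈ 1959.2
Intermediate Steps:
n = -24/19 (n = -24*1/19 = -24/19 ≈ -1.2632)
(n - 43)² = (-24/19 - 43)² = (-841/19)² = 707281/361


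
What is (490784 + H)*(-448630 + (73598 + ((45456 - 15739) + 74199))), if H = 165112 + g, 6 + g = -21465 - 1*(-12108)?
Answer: -175285440828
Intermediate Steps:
g = -9363 (g = -6 + (-21465 - 1*(-12108)) = -6 + (-21465 + 12108) = -6 - 9357 = -9363)
H = 155749 (H = 165112 - 9363 = 155749)
(490784 + H)*(-448630 + (73598 + ((45456 - 15739) + 74199))) = (490784 + 155749)*(-448630 + (73598 + ((45456 - 15739) + 74199))) = 646533*(-448630 + (73598 + (29717 + 74199))) = 646533*(-448630 + (73598 + 103916)) = 646533*(-448630 + 177514) = 646533*(-271116) = -175285440828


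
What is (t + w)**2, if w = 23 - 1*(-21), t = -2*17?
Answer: 100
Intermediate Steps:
t = -34
w = 44 (w = 23 + 21 = 44)
(t + w)**2 = (-34 + 44)**2 = 10**2 = 100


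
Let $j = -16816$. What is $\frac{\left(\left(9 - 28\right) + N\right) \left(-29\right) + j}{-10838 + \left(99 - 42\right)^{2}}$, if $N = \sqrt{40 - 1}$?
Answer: $\frac{16265}{7589} + \frac{29 \sqrt{39}}{7589} \approx 2.1671$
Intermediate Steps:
$N = \sqrt{39} \approx 6.245$
$\frac{\left(\left(9 - 28\right) + N\right) \left(-29\right) + j}{-10838 + \left(99 - 42\right)^{2}} = \frac{\left(\left(9 - 28\right) + \sqrt{39}\right) \left(-29\right) - 16816}{-10838 + \left(99 - 42\right)^{2}} = \frac{\left(-19 + \sqrt{39}\right) \left(-29\right) - 16816}{-10838 + 57^{2}} = \frac{\left(551 - 29 \sqrt{39}\right) - 16816}{-10838 + 3249} = \frac{-16265 - 29 \sqrt{39}}{-7589} = \left(-16265 - 29 \sqrt{39}\right) \left(- \frac{1}{7589}\right) = \frac{16265}{7589} + \frac{29 \sqrt{39}}{7589}$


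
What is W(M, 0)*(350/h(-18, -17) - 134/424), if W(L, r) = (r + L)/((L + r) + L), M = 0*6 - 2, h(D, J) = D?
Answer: -37703/3816 ≈ -9.8802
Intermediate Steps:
M = -2 (M = 0 - 2 = -2)
W(L, r) = (L + r)/(r + 2*L)
W(M, 0)*(350/h(-18, -17) - 134/424) = ((-2 + 0)/(0 + 2*(-2)))*(350/(-18) - 134/424) = (-2/(0 - 4))*(350*(-1/18) - 134*1/424) = (-2/(-4))*(-175/9 - 67/212) = -¼*(-2)*(-37703/1908) = (½)*(-37703/1908) = -37703/3816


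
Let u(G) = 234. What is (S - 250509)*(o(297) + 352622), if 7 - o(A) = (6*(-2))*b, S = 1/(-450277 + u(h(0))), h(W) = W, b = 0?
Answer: -39755330652543552/450043 ≈ -8.8337e+10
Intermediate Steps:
S = -1/450043 (S = 1/(-450277 + 234) = 1/(-450043) = -1/450043 ≈ -2.2220e-6)
o(A) = 7 (o(A) = 7 - 6*(-2)*0 = 7 - (-12)*0 = 7 - 1*0 = 7 + 0 = 7)
(S - 250509)*(o(297) + 352622) = (-1/450043 - 250509)*(7 + 352622) = -112739821888/450043*352629 = -39755330652543552/450043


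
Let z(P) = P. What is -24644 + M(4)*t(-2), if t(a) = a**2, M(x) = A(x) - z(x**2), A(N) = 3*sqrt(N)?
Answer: -24684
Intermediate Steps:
M(x) = -x**2 + 3*sqrt(x) (M(x) = 3*sqrt(x) - x**2 = -x**2 + 3*sqrt(x))
-24644 + M(4)*t(-2) = -24644 + (-1*4**2 + 3*sqrt(4))*(-2)**2 = -24644 + (-1*16 + 3*2)*4 = -24644 + (-16 + 6)*4 = -24644 - 10*4 = -24644 - 40 = -24684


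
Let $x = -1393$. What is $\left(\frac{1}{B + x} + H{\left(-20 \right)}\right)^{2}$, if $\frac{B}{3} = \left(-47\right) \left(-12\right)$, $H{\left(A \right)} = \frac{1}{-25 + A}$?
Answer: $\frac{64516}{181037025} \approx 0.00035637$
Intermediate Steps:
$B = 1692$ ($B = 3 \left(\left(-47\right) \left(-12\right)\right) = 3 \cdot 564 = 1692$)
$\left(\frac{1}{B + x} + H{\left(-20 \right)}\right)^{2} = \left(\frac{1}{1692 - 1393} + \frac{1}{-25 - 20}\right)^{2} = \left(\frac{1}{299} + \frac{1}{-45}\right)^{2} = \left(\frac{1}{299} - \frac{1}{45}\right)^{2} = \left(- \frac{254}{13455}\right)^{2} = \frac{64516}{181037025}$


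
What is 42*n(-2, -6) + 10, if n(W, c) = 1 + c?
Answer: -200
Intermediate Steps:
42*n(-2, -6) + 10 = 42*(1 - 6) + 10 = 42*(-5) + 10 = -210 + 10 = -200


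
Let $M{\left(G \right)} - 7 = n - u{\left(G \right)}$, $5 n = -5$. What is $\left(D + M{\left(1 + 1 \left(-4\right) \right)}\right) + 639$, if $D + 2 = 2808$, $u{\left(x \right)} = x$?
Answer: $3454$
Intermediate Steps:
$n = -1$ ($n = \frac{1}{5} \left(-5\right) = -1$)
$D = 2806$ ($D = -2 + 2808 = 2806$)
$M{\left(G \right)} = 6 - G$ ($M{\left(G \right)} = 7 - \left(1 + G\right) = 6 - G$)
$\left(D + M{\left(1 + 1 \left(-4\right) \right)}\right) + 639 = \left(2806 + \left(6 - \left(1 + 1 \left(-4\right)\right)\right)\right) + 639 = \left(2806 + \left(6 - \left(1 - 4\right)\right)\right) + 639 = \left(2806 + \left(6 - -3\right)\right) + 639 = \left(2806 + \left(6 + 3\right)\right) + 639 = \left(2806 + 9\right) + 639 = 2815 + 639 = 3454$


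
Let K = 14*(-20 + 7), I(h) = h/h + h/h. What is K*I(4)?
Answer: -364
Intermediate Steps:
I(h) = 2 (I(h) = 1 + 1 = 2)
K = -182 (K = 14*(-13) = -182)
K*I(4) = -182*2 = -364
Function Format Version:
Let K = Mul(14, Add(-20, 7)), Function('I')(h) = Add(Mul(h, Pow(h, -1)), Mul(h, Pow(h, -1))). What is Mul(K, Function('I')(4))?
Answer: -364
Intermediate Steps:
Function('I')(h) = 2 (Function('I')(h) = Add(1, 1) = 2)
K = -182 (K = Mul(14, -13) = -182)
Mul(K, Function('I')(4)) = Mul(-182, 2) = -364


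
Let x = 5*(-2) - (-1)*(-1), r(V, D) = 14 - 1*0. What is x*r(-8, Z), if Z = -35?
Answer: -154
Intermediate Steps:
r(V, D) = 14 (r(V, D) = 14 + 0 = 14)
x = -11 (x = -10 - 1*1 = -10 - 1 = -11)
x*r(-8, Z) = -11*14 = -154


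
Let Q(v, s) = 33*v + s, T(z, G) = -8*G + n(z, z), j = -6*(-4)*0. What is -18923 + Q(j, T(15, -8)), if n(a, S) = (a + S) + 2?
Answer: -18827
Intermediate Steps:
n(a, S) = 2 + S + a (n(a, S) = (S + a) + 2 = 2 + S + a)
j = 0 (j = 24*0 = 0)
T(z, G) = 2 - 8*G + 2*z (T(z, G) = -8*G + (2 + z + z) = -8*G + (2 + 2*z) = 2 - 8*G + 2*z)
Q(v, s) = s + 33*v
-18923 + Q(j, T(15, -8)) = -18923 + ((2 - 8*(-8) + 2*15) + 33*0) = -18923 + ((2 + 64 + 30) + 0) = -18923 + (96 + 0) = -18923 + 96 = -18827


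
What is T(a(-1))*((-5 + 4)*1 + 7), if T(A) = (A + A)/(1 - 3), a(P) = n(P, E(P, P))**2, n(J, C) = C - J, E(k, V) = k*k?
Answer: -24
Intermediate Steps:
E(k, V) = k**2
a(P) = (P**2 - P)**2
T(A) = -A (T(A) = (2*A)/(-2) = (2*A)*(-1/2) = -A)
T(a(-1))*((-5 + 4)*1 + 7) = (-(-1)**2*(-1 - 1)**2)*((-5 + 4)*1 + 7) = (-(-2)**2)*(-1*1 + 7) = (-4)*(-1 + 7) = -1*4*6 = -4*6 = -24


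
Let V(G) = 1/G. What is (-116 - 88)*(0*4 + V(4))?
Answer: -51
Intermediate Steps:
(-116 - 88)*(0*4 + V(4)) = (-116 - 88)*(0*4 + 1/4) = -204*(0 + ¼) = -204*¼ = -51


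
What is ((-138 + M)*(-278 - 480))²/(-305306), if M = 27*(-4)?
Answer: -17385157512/152653 ≈ -1.1389e+5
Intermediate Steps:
M = -108
((-138 + M)*(-278 - 480))²/(-305306) = ((-138 - 108)*(-278 - 480))²/(-305306) = (-246*(-758))²*(-1/305306) = 186468²*(-1/305306) = 34770315024*(-1/305306) = -17385157512/152653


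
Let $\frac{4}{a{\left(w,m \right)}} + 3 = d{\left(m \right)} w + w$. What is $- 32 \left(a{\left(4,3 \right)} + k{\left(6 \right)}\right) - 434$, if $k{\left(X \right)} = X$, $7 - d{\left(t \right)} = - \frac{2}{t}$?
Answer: $- \frac{59854}{95} \approx -630.04$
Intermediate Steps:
$d{\left(t \right)} = 7 + \frac{2}{t}$ ($d{\left(t \right)} = 7 - - \frac{2}{t} = 7 + \frac{2}{t}$)
$a{\left(w,m \right)} = \frac{4}{-3 + w + w \left(7 + \frac{2}{m}\right)}$ ($a{\left(w,m \right)} = \frac{4}{-3 + \left(\left(7 + \frac{2}{m}\right) w + w\right)} = \frac{4}{-3 + \left(w \left(7 + \frac{2}{m}\right) + w\right)} = \frac{4}{-3 + \left(w + w \left(7 + \frac{2}{m}\right)\right)} = \frac{4}{-3 + w + w \left(7 + \frac{2}{m}\right)}$)
$- 32 \left(a{\left(4,3 \right)} + k{\left(6 \right)}\right) - 434 = - 32 \left(4 \cdot 3 \frac{1}{3 \left(-3 + 4\right) + 4 \left(2 + 7 \cdot 3\right)} + 6\right) - 434 = - 32 \left(4 \cdot 3 \frac{1}{3 \cdot 1 + 4 \left(2 + 21\right)} + 6\right) - 434 = - 32 \left(4 \cdot 3 \frac{1}{3 + 4 \cdot 23} + 6\right) - 434 = - 32 \left(4 \cdot 3 \frac{1}{3 + 92} + 6\right) - 434 = - 32 \left(4 \cdot 3 \cdot \frac{1}{95} + 6\right) - 434 = - 32 \left(\frac{12}{95} + 6\right) - 434 = \left(-32\right) \frac{582}{95} - 434 = - \frac{18624}{95} - 434 = - \frac{59854}{95}$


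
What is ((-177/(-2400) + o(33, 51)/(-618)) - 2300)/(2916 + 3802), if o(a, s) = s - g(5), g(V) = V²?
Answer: -568552169/1660689600 ≈ -0.34236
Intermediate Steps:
o(a, s) = -25 + s (o(a, s) = s - 1*5² = s - 1*25 = s - 25 = -25 + s)
((-177/(-2400) + o(33, 51)/(-618)) - 2300)/(2916 + 3802) = ((-177/(-2400) + (-25 + 51)/(-618)) - 2300)/(2916 + 3802) = ((-177*(-1/2400) + 26*(-1/618)) - 2300)/6718 = ((59/800 - 13/309) - 2300)*(1/6718) = (7831/247200 - 2300)*(1/6718) = -568552169/247200*1/6718 = -568552169/1660689600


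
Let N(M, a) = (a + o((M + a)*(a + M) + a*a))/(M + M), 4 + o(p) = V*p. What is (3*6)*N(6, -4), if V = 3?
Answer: 78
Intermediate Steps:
o(p) = -4 + 3*p
N(M, a) = (-4 + a + 3*a² + 3*(M + a)²)/(2*M) (N(M, a) = (a + (-4 + 3*((M + a)*(a + M) + a*a)))/(M + M) = (a + (-4 + 3*((M + a)*(M + a) + a²)))/((2*M)) = (a + (-4 + 3*((M + a)² + a²)))*(1/(2*M)) = (a + (-4 + 3*(a² + (M + a)²)))*(1/(2*M)) = (a + (-4 + (3*a² + 3*(M + a)²)))*(1/(2*M)) = (a + (-4 + 3*a² + 3*(M + a)²))*(1/(2*M)) = (-4 + a + 3*a² + 3*(M + a)²)*(1/(2*M)) = (-4 + a + 3*a² + 3*(M + a)²)/(2*M))
(3*6)*N(6, -4) = (3*6)*((½)*(-4 - 4 + 3*6² + 6*(-4)² + 6*6*(-4))/6) = 18*((½)*(⅙)*(-4 - 4 + 3*36 + 6*16 - 144)) = 18*((½)*(⅙)*(-4 - 4 + 108 + 96 - 144)) = 18*((½)*(⅙)*52) = 18*(13/3) = 78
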